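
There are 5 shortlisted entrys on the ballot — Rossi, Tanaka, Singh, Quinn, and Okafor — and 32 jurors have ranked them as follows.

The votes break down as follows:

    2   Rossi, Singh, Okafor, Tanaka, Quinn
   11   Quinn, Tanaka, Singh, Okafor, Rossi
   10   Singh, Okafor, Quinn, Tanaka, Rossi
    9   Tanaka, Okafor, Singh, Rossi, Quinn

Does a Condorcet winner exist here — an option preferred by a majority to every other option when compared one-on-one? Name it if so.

None — there is no Condorcet winner

Head-to-head results (32 voters total):
Rossi vs Tanaka: Tanaka wins 30–2.
Rossi vs Singh: Singh wins 30–2.
Rossi vs Quinn: Quinn wins 21–11.
Rossi vs Okafor: Okafor wins 30–2.
Tanaka vs Singh: Tanaka wins 20–12.
Tanaka vs Quinn: Quinn wins 21–11.
Tanaka vs Okafor: Tanaka wins 20–12.
Singh vs Quinn: Singh wins 21–11.
Singh vs Okafor: Singh wins 23–9.
Quinn vs Okafor: Okafor wins 21–11.
No candidate beats all others: Tanaka beats Singh beats Quinn beats Tanaka, a majority cycle.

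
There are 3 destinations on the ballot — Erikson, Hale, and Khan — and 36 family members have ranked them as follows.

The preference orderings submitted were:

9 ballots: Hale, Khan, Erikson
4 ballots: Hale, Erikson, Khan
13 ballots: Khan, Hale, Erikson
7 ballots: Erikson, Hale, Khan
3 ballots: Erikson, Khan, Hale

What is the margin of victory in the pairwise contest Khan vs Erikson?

8

Ballots ranking Khan above Erikson: 9+13 = 22.
Ballots ranking Erikson above Khan: 4+7+3 = 14.
Khan wins 22–14, a margin of 8.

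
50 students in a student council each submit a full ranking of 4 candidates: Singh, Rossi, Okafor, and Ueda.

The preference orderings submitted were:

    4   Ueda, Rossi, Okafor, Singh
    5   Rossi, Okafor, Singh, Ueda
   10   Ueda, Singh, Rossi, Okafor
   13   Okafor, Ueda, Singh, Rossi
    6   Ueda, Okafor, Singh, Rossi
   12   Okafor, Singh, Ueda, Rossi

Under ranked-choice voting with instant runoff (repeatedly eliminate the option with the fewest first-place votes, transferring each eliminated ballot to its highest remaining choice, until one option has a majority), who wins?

Round 1: Okafor 25, Ueda 20, Rossi 5, Singh 0. Singh has the fewest and is eliminated.
Round 2: Okafor 25, Ueda 20, Rossi 5. Rossi has the fewest and is eliminated.
Round 3: Okafor 30, Ueda 20. Okafor has a majority.

Okafor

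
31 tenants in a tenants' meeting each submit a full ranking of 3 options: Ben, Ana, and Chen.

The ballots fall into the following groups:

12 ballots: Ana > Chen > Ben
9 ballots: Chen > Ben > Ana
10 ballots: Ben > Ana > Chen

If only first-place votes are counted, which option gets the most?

First-place vote totals:
  Ben: 10
  Ana: 12
  Chen: 9
Ana has the most first-place votes.

Ana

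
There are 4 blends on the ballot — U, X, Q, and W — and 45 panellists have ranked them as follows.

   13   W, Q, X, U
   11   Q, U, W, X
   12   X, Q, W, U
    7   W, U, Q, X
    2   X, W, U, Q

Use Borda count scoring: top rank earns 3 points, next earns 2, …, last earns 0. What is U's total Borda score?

Borda scores:
  U: 13·0 + 11·2 + 12·0 + 7·2 + 2·1 = 38
  X: 13·1 + 11·0 + 12·3 + 7·0 + 2·3 = 55
  Q: 13·2 + 11·3 + 12·2 + 7·1 + 2·0 = 90
  W: 13·3 + 11·1 + 12·1 + 7·3 + 2·2 = 87

38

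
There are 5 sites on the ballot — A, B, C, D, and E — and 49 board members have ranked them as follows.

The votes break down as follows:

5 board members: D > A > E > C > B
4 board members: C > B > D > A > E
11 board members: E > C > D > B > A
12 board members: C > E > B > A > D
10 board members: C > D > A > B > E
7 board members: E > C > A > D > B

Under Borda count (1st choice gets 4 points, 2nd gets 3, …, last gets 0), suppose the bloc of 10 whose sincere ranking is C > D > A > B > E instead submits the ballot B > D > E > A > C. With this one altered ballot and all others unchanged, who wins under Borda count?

E

Borda totals with the altered ballot: A 55, B 87, C 123, D 87, E 138.
The switch changes the winner from C to E.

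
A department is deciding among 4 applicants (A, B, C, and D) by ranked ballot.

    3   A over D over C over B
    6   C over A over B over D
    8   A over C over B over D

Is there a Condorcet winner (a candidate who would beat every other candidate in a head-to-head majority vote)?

Head-to-head results (17 voters total):
A vs B: A wins 17–0.
A vs C: A wins 11–6.
A vs D: A wins 17–0.
B vs C: C wins 17–0.
B vs D: B wins 14–3.
C vs D: C wins 14–3.
A beats each rival — B (17–0), C (11–6), D (17–0) — so A is the Condorcet winner.

Yes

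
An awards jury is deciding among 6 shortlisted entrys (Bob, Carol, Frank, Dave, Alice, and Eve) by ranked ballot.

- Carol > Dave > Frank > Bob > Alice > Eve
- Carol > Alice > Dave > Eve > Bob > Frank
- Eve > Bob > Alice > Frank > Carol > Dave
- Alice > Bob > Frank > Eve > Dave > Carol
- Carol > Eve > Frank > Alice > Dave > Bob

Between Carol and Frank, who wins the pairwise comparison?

Ballots ranking Carol above Frank: 3.
Ballots ranking Frank above Carol: 2.
Carol wins the head-to-head, 3–2.

Carol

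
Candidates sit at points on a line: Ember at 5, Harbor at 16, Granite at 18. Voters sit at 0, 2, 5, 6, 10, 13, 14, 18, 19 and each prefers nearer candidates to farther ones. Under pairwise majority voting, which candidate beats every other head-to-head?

With single-peaked preferences on a line, the Condorcet winner is the candidate closest to the median voter.
The median voter (position 10) is closest to Ember at 5.
Check: Ember vs Granite — voters closer to Ember: 5 of 9.

Ember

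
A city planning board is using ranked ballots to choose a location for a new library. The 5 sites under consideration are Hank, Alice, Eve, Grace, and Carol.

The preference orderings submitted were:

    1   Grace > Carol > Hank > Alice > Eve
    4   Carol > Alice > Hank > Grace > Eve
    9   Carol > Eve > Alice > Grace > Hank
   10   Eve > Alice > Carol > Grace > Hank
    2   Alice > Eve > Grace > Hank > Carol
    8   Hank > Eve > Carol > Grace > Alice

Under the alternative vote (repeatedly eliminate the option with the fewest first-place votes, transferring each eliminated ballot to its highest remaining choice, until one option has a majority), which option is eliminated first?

Round 1: Carol 13, Eve 10, Hank 8, Alice 2, Grace 1. Grace has the fewest and is eliminated.
Round 2: Carol 14, Eve 10, Hank 8, Alice 2. Alice has the fewest and is eliminated.
Round 3: Carol 14, Eve 12, Hank 8. Hank has the fewest and is eliminated.
Round 4: Eve 20, Carol 14. Eve has a majority.

Grace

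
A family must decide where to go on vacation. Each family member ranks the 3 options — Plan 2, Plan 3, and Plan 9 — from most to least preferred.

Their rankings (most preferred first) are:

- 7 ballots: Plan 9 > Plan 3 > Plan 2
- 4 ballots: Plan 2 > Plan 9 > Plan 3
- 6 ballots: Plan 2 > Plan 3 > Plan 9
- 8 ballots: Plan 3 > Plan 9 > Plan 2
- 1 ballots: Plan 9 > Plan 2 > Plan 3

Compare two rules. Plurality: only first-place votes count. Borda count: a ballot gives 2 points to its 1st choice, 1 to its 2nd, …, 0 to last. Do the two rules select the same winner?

No

Plurality first-place counts: Plan 2 10, Plan 3 8, Plan 9 8 → Plan 2.
Borda totals: Plan 2 21, Plan 3 29, Plan 9 28 → Plan 3.
The two rules disagree: plurality picks Plan 2, Borda picks Plan 3.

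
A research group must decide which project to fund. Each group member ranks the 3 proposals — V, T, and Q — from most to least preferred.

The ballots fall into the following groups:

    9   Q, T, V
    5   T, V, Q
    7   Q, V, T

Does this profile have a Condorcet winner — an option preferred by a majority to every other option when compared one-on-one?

Yes

Head-to-head results (21 voters total):
V vs T: T wins 14–7.
V vs Q: Q wins 16–5.
T vs Q: Q wins 16–5.
Q beats each rival — V (16–5), T (16–5) — so Q is the Condorcet winner.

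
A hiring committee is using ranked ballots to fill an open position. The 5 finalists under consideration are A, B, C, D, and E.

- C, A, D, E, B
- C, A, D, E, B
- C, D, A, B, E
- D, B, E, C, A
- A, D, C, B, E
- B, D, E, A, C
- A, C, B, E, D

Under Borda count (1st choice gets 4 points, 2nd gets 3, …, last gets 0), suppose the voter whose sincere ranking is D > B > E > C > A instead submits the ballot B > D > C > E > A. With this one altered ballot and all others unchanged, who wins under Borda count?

Borda totals with the altered ballot: A 17, B 12, C 19, D 16, E 6.
The winner is unchanged: still C.

C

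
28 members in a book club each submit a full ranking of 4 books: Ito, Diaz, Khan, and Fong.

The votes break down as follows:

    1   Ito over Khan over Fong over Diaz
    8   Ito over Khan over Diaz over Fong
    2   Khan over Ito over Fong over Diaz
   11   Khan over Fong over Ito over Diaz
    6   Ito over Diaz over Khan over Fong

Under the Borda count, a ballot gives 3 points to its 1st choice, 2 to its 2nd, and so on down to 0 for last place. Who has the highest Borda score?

Borda scores:
  Ito: 3 + 8·3 + 2·2 + 11·1 + 6·3 = 60
  Diaz: 0 + 8·1 + 2·0 + 11·0 + 6·2 = 20
  Khan: 2 + 8·2 + 2·3 + 11·3 + 6·1 = 63
  Fong: 1 + 8·0 + 2·1 + 11·2 + 6·0 = 25
Khan has the highest total.

Khan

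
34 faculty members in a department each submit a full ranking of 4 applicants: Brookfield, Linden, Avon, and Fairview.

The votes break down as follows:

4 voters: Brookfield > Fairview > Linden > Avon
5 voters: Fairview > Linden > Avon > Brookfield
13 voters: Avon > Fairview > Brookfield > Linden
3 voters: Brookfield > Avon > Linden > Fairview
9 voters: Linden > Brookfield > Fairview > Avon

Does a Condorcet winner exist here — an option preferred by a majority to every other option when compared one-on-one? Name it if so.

Head-to-head results (34 voters total):
Brookfield vs Linden: Brookfield wins 20–14.
Brookfield vs Avon: Avon wins 18–16.
Brookfield vs Fairview: Fairview wins 18–16.
Linden vs Avon: Linden wins 18–16.
Linden vs Fairview: Fairview wins 22–12.
Avon vs Fairview: Fairview wins 18–16.
Fairview beats each rival — Brookfield (18–16), Linden (22–12), Avon (18–16) — so Fairview is the Condorcet winner.

Fairview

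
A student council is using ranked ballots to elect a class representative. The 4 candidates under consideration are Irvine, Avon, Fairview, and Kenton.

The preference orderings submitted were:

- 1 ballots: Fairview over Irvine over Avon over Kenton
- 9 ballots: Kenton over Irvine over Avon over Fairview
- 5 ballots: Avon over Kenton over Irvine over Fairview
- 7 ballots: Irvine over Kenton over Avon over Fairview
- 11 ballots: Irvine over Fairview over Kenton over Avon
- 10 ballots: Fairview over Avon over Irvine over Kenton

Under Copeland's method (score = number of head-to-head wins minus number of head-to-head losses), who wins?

Irvine

Pairwise results:
  Irvine vs Avon: Irvine wins 28–15.
  Irvine vs Fairview: Irvine wins 32–11.
  Irvine vs Kenton: Irvine wins 29–14.
  Avon vs Fairview: Fairview wins 22–21.
  Avon vs Kenton: Kenton wins 27–16.
  Fairview vs Kenton: Fairview wins 22–21.
Copeland scores (wins − losses):
  Irvine: 3 − 0 = 3
  Avon: 0 − 3 = -3
  Fairview: 2 − 1 = 1
  Kenton: 1 − 2 = -1
Irvine has the best Copeland score.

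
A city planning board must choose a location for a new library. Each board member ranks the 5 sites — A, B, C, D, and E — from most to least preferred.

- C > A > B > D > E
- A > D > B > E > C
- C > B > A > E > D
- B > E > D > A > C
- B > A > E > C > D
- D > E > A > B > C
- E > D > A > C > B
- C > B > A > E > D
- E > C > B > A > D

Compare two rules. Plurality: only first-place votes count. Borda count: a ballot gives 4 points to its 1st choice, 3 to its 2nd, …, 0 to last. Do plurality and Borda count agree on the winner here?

No

Plurality first-place counts: A 1, B 2, C 3, D 1, E 2 → C.
Borda totals: A 20, B 21, C 17, D 13, E 19 → B.
The two rules disagree: plurality picks C, Borda picks B.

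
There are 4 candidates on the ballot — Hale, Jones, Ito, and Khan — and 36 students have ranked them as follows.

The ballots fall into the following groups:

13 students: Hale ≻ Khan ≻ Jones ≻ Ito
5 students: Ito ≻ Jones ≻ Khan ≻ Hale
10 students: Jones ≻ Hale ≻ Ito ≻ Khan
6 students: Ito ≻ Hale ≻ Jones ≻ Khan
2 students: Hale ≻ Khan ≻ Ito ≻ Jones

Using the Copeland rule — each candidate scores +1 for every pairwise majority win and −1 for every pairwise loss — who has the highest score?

Hale

Pairwise results:
  Hale vs Jones: Hale wins 21–15.
  Hale vs Ito: Hale wins 25–11.
  Hale vs Khan: Hale wins 31–5.
  Jones vs Ito: Jones wins 23–13.
  Jones vs Khan: Jones wins 21–15.
  Ito vs Khan: Ito wins 21–15.
Copeland scores (wins − losses):
  Hale: 3 − 0 = 3
  Jones: 2 − 1 = 1
  Ito: 1 − 2 = -1
  Khan: 0 − 3 = -3
Hale has the best Copeland score.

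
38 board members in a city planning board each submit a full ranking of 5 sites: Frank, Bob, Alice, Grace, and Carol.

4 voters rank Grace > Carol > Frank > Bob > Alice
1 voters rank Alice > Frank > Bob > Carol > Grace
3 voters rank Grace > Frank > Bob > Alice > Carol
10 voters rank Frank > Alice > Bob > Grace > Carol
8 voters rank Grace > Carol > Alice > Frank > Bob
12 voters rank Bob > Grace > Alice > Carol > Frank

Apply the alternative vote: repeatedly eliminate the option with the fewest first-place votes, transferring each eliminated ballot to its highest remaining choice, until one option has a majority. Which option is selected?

Round 1: Grace 15, Bob 12, Frank 10, Alice 1, Carol 0. Carol has the fewest and is eliminated.
Round 2: Grace 15, Bob 12, Frank 10, Alice 1. Alice has the fewest and is eliminated.
Round 3: Grace 15, Bob 12, Frank 11. Frank has the fewest and is eliminated.
Round 4: Bob 23, Grace 15. Bob has a majority.

Bob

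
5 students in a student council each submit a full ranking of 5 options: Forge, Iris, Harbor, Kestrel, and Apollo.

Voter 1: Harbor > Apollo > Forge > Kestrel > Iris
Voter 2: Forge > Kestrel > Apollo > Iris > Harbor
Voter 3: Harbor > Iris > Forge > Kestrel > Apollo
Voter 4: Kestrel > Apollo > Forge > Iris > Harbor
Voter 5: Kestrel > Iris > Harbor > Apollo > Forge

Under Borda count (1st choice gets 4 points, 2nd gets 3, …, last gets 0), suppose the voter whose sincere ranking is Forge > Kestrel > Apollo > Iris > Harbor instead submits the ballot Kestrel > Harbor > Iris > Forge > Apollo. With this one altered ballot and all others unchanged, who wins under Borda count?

Kestrel

Borda totals with the altered ballot: Forge 7, Iris 9, Harbor 13, Kestrel 14, Apollo 7.
The winner is unchanged: still Kestrel.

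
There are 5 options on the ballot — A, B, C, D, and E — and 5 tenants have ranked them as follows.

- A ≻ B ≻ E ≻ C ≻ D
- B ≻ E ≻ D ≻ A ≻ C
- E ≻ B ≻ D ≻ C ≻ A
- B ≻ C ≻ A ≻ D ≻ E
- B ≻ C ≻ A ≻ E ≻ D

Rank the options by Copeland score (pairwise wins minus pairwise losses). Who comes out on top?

Pairwise results:
  A vs B: B wins 4–1.
  A vs C: C wins 3–2.
  A vs D: A wins 3–2.
  A vs E: A wins 3–2.
  B vs C: B wins 5–0.
  B vs D: B wins 5–0.
  B vs E: B wins 4–1.
  C vs D: C wins 3–2.
  C vs E: E wins 3–2.
  D vs E: E wins 4–1.
Copeland scores (wins − losses):
  A: 2 − 2 = 0
  B: 4 − 0 = 4
  C: 2 − 2 = 0
  D: 0 − 4 = -4
  E: 2 − 2 = 0
B has the best Copeland score.

B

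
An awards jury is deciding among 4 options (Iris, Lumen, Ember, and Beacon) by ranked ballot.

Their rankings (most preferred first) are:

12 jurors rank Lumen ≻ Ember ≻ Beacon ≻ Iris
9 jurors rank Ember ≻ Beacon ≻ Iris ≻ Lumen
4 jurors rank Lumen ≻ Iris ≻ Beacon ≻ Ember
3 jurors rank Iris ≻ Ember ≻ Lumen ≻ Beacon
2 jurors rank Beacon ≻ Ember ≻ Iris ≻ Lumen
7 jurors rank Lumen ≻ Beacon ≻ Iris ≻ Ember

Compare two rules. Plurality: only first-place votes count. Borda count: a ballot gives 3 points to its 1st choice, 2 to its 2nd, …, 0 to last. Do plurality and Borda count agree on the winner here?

Plurality first-place counts: Iris 3, Lumen 23, Ember 9, Beacon 2 → Lumen.
Borda totals: Iris 35, Lumen 72, Ember 61, Beacon 54 → Lumen.
The two rules agree on Lumen.

Yes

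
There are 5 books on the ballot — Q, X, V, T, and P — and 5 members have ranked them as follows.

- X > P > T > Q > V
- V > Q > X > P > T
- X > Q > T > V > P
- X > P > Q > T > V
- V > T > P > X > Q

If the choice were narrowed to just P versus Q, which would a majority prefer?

P

Ballots ranking P above Q: 3.
Ballots ranking Q above P: 2.
P wins the head-to-head, 3–2.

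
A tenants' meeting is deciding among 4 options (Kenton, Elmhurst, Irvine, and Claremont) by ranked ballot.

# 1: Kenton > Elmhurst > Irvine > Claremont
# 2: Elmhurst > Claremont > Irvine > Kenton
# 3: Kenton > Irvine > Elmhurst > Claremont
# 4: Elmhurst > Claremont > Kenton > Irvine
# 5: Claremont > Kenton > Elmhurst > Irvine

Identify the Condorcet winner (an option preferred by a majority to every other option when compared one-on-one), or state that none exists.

Head-to-head results (5 voters total):
Kenton vs Elmhurst: Kenton wins 3–2.
Kenton vs Irvine: Kenton wins 4–1.
Kenton vs Claremont: Claremont wins 3–2.
Elmhurst vs Irvine: Elmhurst wins 4–1.
Elmhurst vs Claremont: Elmhurst wins 4–1.
Irvine vs Claremont: Claremont wins 3–2.
No candidate beats all others: Kenton beats Elmhurst beats Claremont beats Kenton, a majority cycle.

None — there is no Condorcet winner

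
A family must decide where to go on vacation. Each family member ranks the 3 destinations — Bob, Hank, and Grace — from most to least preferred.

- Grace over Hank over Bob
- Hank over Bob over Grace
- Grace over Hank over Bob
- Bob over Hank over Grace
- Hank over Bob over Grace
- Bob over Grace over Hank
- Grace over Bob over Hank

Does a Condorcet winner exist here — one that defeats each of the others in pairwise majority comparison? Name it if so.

None — there is no Condorcet winner

Head-to-head results (7 voters total):
Bob vs Hank: Hank wins 4–3.
Bob vs Grace: Bob wins 4–3.
Hank vs Grace: Grace wins 4–3.
No candidate beats all others: Bob beats Grace beats Hank beats Bob, a majority cycle.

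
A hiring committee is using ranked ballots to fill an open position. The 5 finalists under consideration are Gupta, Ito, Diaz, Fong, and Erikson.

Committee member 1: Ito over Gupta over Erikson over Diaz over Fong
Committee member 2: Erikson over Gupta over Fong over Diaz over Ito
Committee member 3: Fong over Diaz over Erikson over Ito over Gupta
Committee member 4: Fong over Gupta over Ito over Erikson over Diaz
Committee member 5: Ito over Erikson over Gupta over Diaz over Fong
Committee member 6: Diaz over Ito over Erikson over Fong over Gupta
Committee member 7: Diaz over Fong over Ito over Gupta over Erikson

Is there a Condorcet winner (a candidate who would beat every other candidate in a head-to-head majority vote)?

Head-to-head results (7 voters total):
Gupta vs Ito: Ito wins 5–2.
Gupta vs Diaz: Gupta wins 4–3.
Gupta vs Fong: Fong wins 4–3.
Gupta vs Erikson: Erikson wins 4–3.
Ito vs Diaz: Diaz wins 4–3.
Ito vs Fong: Fong wins 4–3.
Ito vs Erikson: Ito wins 5–2.
Diaz vs Fong: Diaz wins 4–3.
Diaz vs Erikson: Erikson wins 4–3.
Fong vs Erikson: Erikson wins 4–3.
No candidate beats all others: Gupta beats Diaz beats Ito beats Gupta, a majority cycle.

No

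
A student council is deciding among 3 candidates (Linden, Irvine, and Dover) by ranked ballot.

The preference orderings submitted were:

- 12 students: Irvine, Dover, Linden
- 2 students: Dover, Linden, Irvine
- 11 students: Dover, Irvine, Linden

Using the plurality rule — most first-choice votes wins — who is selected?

Dover

First-place vote totals:
  Linden: 0
  Irvine: 12
  Dover: 13
Dover has the most first-place votes.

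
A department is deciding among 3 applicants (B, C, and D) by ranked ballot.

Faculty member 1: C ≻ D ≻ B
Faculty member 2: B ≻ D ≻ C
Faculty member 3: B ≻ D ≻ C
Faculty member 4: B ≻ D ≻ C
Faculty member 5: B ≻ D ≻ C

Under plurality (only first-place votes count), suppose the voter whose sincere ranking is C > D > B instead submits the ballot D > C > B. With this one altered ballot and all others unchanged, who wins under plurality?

B

First-place totals with the altered ballot: B 4, C 0, D 1.
The winner is unchanged: still B.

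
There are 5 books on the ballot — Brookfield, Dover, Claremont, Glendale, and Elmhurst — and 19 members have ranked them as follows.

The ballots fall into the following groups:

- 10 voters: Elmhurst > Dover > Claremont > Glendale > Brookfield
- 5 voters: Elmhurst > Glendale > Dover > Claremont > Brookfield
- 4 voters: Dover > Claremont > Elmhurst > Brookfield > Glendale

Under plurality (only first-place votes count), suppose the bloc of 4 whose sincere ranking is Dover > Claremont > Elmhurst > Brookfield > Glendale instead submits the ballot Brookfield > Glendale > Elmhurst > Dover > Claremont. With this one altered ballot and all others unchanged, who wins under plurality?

Elmhurst

First-place totals with the altered ballot: Brookfield 4, Dover 0, Claremont 0, Glendale 0, Elmhurst 15.
The winner is unchanged: still Elmhurst.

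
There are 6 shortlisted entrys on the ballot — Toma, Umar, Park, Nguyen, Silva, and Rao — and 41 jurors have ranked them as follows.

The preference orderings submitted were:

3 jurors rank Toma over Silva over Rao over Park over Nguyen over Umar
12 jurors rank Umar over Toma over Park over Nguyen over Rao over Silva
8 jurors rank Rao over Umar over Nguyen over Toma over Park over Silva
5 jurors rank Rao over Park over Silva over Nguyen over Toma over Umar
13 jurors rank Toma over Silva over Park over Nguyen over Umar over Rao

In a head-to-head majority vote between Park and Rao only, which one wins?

Park

Ballots ranking Park above Rao: 12+13 = 25.
Ballots ranking Rao above Park: 3+8+5 = 16.
Park wins the head-to-head, 25–16.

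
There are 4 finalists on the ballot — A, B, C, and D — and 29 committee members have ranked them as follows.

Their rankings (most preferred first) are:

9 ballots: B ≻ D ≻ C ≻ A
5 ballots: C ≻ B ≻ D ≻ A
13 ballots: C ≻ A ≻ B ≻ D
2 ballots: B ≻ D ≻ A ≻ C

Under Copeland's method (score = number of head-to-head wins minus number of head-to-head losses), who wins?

C

Pairwise results:
  A vs B: B wins 16–13.
  A vs C: C wins 27–2.
  A vs D: D wins 16–13.
  B vs C: C wins 18–11.
  B vs D: B wins 29–0.
  C vs D: C wins 18–11.
Copeland scores (wins − losses):
  A: 0 − 3 = -3
  B: 2 − 1 = 1
  C: 3 − 0 = 3
  D: 1 − 2 = -1
C has the best Copeland score.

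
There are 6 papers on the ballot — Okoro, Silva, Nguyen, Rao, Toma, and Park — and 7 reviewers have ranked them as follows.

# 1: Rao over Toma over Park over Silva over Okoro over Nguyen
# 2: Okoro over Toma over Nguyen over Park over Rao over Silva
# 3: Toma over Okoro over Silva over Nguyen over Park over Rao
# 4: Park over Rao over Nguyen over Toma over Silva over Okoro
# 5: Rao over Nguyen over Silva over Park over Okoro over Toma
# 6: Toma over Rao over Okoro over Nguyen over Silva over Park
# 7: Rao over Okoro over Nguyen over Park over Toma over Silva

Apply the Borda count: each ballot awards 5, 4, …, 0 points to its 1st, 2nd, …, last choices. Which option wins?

Borda scores:
  Okoro: 1 + 5 + 4 + 0 + 1 + 3 + 4 = 18
  Silva: 2 + 0 + 3 + 1 + 3 + 1 + 0 = 10
  Nguyen: 0 + 3 + 2 + 3 + 4 + 2 + 3 = 17
  Rao: 5 + 1 + 0 + 4 + 5 + 4 + 5 = 24
  Toma: 4 + 4 + 5 + 2 + 0 + 5 + 1 = 21
  Park: 3 + 2 + 1 + 5 + 2 + 0 + 2 = 15
Rao has the highest total.

Rao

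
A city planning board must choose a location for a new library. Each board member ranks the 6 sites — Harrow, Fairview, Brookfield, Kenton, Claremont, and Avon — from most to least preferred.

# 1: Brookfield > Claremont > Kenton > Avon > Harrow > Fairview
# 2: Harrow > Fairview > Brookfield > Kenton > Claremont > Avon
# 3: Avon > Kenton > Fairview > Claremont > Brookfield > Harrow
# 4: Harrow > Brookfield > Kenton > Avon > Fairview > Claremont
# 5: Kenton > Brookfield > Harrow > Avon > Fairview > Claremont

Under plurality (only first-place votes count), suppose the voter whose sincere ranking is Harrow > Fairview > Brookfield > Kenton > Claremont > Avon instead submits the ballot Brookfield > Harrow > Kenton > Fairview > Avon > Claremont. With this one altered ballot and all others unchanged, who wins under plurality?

First-place totals with the altered ballot: Harrow 1, Fairview 0, Brookfield 2, Kenton 1, Claremont 0, Avon 1.
The switch changes the winner from Harrow to Brookfield.

Brookfield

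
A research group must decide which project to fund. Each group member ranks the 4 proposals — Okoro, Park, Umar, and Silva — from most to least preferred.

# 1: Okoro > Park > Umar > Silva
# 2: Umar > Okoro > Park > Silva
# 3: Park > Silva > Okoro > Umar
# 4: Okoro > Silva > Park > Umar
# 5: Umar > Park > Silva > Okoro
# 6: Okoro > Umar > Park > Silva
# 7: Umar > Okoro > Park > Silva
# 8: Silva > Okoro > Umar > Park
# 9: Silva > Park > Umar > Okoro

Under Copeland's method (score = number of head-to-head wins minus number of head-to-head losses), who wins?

Pairwise results:
  Okoro vs Park: Okoro wins 6–3.
  Okoro vs Umar: Okoro wins 5–4.
  Okoro vs Silva: Okoro wins 5–4.
  Park vs Umar: Umar wins 5–4.
  Park vs Silva: Park wins 6–3.
  Umar vs Silva: Umar wins 5–4.
Copeland scores (wins − losses):
  Okoro: 3 − 0 = 3
  Park: 1 − 2 = -1
  Umar: 2 − 1 = 1
  Silva: 0 − 3 = -3
Okoro has the best Copeland score.

Okoro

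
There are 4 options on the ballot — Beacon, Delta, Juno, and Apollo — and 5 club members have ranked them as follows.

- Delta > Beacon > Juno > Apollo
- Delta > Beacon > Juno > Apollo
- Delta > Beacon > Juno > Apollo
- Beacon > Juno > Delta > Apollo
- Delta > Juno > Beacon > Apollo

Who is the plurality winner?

Delta

First-place vote totals:
  Beacon: 1
  Delta: 4
  Juno: 0
  Apollo: 0
Delta has the most first-place votes.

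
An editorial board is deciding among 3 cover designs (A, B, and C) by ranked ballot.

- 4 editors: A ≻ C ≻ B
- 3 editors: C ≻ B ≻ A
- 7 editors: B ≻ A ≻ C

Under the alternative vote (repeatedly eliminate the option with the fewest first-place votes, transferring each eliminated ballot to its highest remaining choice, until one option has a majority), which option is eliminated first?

C

Round 1: B 7, A 4, C 3. C has the fewest and is eliminated.
Round 2: B 10, A 4. B has a majority.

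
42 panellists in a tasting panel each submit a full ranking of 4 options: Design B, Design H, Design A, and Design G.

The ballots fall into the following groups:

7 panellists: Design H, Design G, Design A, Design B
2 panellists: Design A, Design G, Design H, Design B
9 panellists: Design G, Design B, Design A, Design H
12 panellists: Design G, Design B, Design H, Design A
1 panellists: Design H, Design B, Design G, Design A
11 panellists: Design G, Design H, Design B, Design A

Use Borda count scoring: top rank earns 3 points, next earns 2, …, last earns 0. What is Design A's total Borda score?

Borda scores:
  Design B: 7·0 + 2·0 + 9·2 + 12·2 + 2 + 11·1 = 55
  Design H: 7·3 + 2·1 + 9·0 + 12·1 + 3 + 11·2 = 60
  Design A: 7·1 + 2·3 + 9·1 + 12·0 + 0 + 11·0 = 22
  Design G: 7·2 + 2·2 + 9·3 + 12·3 + 1 + 11·3 = 115

22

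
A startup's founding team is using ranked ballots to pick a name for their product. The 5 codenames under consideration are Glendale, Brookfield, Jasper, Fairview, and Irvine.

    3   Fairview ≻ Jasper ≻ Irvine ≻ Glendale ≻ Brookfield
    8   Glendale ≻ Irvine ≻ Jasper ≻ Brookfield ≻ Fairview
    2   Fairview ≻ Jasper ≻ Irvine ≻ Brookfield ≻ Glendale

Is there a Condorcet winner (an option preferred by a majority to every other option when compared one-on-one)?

Yes

Head-to-head results (13 voters total):
Glendale vs Brookfield: Glendale wins 11–2.
Glendale vs Jasper: Glendale wins 8–5.
Glendale vs Fairview: Glendale wins 8–5.
Glendale vs Irvine: Glendale wins 8–5.
Brookfield vs Jasper: Jasper wins 13–0.
Brookfield vs Fairview: Brookfield wins 8–5.
Brookfield vs Irvine: Irvine wins 13–0.
Jasper vs Fairview: Jasper wins 8–5.
Jasper vs Irvine: Irvine wins 8–5.
Fairview vs Irvine: Irvine wins 8–5.
Glendale beats each rival — Brookfield (11–2), Jasper (8–5), Fairview (8–5), Irvine (8–5) — so Glendale is the Condorcet winner.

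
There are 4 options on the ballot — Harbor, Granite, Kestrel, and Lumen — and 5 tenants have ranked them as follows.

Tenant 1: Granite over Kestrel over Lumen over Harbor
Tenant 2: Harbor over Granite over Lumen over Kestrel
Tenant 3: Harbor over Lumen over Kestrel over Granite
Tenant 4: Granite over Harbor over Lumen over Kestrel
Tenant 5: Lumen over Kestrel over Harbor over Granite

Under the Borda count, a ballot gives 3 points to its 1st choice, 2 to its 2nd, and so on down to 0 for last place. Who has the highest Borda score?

Harbor

Borda scores:
  Harbor: 0 + 3 + 3 + 2 + 1 = 9
  Granite: 3 + 2 + 0 + 3 + 0 = 8
  Kestrel: 2 + 0 + 1 + 0 + 2 = 5
  Lumen: 1 + 1 + 2 + 1 + 3 = 8
Harbor has the highest total.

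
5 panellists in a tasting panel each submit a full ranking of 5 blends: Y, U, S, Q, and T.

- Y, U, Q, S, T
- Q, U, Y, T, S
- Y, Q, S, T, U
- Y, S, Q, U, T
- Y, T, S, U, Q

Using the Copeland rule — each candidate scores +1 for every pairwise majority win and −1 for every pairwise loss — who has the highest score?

Y

Pairwise results:
  Y vs U: Y wins 4–1.
  Y vs S: Y wins 5–0.
  Y vs Q: Y wins 4–1.
  Y vs T: Y wins 5–0.
  U vs S: S wins 3–2.
  U vs Q: Q wins 3–2.
  U vs T: U wins 3–2.
  S vs Q: Q wins 3–2.
  S vs T: S wins 3–2.
  Q vs T: Q wins 4–1.
Copeland scores (wins − losses):
  Y: 4 − 0 = 4
  U: 1 − 3 = -2
  S: 2 − 2 = 0
  Q: 3 − 1 = 2
  T: 0 − 4 = -4
Y has the best Copeland score.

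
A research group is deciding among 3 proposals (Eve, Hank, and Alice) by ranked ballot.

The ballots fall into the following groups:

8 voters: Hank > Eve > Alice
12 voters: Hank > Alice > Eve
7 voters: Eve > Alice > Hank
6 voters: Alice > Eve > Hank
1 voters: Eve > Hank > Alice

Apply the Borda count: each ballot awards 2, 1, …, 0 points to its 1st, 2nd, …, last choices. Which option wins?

Hank

Borda scores:
  Eve: 8·1 + 12·0 + 7·2 + 6·1 + 2 = 30
  Hank: 8·2 + 12·2 + 7·0 + 6·0 + 1 = 41
  Alice: 8·0 + 12·1 + 7·1 + 6·2 + 0 = 31
Hank has the highest total.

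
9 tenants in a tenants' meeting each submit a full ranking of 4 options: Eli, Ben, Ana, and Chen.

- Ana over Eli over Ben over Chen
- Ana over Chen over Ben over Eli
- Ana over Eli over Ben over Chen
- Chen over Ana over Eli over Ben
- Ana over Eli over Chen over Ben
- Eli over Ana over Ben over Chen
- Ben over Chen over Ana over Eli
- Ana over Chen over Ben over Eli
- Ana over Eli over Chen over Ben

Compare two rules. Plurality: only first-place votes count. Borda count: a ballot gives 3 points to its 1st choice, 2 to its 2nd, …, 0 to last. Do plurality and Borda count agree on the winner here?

Yes

Plurality first-place counts: Eli 1, Ben 1, Ana 6, Chen 1 → Ana.
Borda totals: Eli 12, Ben 8, Ana 23, Chen 11 → Ana.
The two rules agree on Ana.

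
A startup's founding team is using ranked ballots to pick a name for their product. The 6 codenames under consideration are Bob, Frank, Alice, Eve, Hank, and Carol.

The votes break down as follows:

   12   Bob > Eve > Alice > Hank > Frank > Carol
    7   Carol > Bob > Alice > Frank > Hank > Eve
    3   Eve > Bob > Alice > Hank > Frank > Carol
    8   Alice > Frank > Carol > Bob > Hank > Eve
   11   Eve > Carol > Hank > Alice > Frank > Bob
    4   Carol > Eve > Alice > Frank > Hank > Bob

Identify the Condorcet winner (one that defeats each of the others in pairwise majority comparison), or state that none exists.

None — there is no Condorcet winner

Head-to-head results (45 voters total):
Bob vs Frank: Frank wins 23–22.
Bob vs Alice: Alice wins 23–22.
Bob vs Eve: Bob wins 27–18.
Bob vs Hank: Bob wins 30–15.
Bob vs Carol: Carol wins 30–15.
Frank vs Alice: Alice wins 45–0.
Frank vs Eve: Eve wins 30–15.
Frank vs Hank: Hank wins 26–19.
Frank vs Carol: Frank wins 23–22.
Alice vs Eve: Eve wins 30–15.
Alice vs Hank: Alice wins 34–11.
Alice vs Carol: Alice wins 23–22.
Eve vs Hank: Eve wins 30–15.
Eve vs Carol: Eve wins 26–19.
Hank vs Carol: Carol wins 30–15.
No candidate beats all others: Bob beats Eve beats Frank beats Bob, a majority cycle.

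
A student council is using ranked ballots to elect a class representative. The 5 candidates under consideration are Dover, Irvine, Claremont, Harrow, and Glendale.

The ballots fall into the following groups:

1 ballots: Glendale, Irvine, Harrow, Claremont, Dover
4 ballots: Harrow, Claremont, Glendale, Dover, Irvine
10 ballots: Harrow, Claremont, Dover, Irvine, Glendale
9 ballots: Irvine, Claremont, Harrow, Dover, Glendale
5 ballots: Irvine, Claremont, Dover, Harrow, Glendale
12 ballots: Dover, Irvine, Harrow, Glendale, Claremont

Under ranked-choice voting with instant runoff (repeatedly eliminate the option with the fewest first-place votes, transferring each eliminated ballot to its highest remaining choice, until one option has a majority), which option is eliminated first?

Round 1: Irvine 14, Harrow 14, Dover 12, Glendale 1, Claremont 0. Claremont has the fewest and is eliminated.
Round 2: Irvine 14, Harrow 14, Dover 12, Glendale 1. Glendale has the fewest and is eliminated.
Round 3: Irvine 15, Harrow 14, Dover 12. Dover has the fewest and is eliminated.
Round 4: Irvine 27, Harrow 14. Irvine has a majority.

Claremont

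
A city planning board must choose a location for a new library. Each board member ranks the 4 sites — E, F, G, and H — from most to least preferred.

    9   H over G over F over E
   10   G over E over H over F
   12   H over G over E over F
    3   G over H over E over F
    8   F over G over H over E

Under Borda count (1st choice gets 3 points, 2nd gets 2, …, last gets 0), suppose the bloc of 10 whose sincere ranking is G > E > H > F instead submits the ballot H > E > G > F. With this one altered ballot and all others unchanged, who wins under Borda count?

Borda totals with the altered ballot: E 35, F 33, G 77, H 107.
The switch changes the winner from G to H.

H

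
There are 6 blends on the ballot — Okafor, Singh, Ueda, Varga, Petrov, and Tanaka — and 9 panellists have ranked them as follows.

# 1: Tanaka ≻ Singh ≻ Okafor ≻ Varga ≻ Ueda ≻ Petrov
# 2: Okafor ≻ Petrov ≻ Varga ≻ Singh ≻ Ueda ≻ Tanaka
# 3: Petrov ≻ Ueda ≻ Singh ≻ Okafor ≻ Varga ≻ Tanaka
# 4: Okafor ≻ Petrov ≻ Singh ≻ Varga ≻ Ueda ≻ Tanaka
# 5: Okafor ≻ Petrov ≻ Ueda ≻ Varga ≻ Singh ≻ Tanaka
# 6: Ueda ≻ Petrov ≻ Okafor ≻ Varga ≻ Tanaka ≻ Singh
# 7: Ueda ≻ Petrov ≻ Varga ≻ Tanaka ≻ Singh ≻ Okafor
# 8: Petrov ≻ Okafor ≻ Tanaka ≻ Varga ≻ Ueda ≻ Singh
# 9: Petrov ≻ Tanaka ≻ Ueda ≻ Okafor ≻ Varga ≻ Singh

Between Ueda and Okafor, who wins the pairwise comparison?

Ballots ranking Ueda above Okafor: 4.
Ballots ranking Okafor above Ueda: 5.
Okafor wins the head-to-head, 5–4.

Okafor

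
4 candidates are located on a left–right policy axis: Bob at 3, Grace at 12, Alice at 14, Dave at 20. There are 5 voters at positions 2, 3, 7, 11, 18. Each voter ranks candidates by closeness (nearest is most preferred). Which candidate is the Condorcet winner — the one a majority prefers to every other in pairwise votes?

Bob

With single-peaked preferences on a line, the Condorcet winner is the candidate closest to the median voter.
The median voter (position 7) is closest to Bob at 3.
Check: Bob vs Dave — voters closer to Bob: 4 of 5.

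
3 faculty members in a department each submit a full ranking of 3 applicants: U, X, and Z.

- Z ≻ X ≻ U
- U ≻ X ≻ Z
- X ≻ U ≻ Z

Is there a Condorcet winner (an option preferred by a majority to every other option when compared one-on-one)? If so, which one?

X

Head-to-head results (3 voters total):
U vs X: X wins 2–1.
U vs Z: U wins 2–1.
X vs Z: X wins 2–1.
X beats each rival — U (2–1), Z (2–1) — so X is the Condorcet winner.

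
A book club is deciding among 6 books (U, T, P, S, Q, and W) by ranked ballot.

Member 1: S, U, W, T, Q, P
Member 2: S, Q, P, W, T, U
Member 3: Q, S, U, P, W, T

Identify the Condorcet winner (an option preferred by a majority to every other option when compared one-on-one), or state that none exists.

Head-to-head results (3 voters total):
U vs T: U wins 2–1.
U vs P: U wins 2–1.
U vs S: S wins 3–0.
U vs Q: Q wins 2–1.
U vs W: U wins 2–1.
T vs P: P wins 2–1.
T vs S: S wins 3–0.
T vs Q: Q wins 2–1.
T vs W: W wins 3–0.
P vs S: S wins 3–0.
P vs Q: Q wins 3–0.
P vs W: P wins 2–1.
S vs Q: S wins 2–1.
S vs W: S wins 3–0.
Q vs W: Q wins 2–1.
S beats each rival — U (3–0), T (3–0), P (3–0), Q (2–1), W (3–0) — so S is the Condorcet winner.

S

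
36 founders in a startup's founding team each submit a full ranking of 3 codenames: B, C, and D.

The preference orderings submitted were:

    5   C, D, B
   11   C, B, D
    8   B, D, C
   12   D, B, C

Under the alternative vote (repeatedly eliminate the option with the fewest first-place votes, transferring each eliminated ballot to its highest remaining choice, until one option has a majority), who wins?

D

Round 1: C 16, D 12, B 8. B has the fewest and is eliminated.
Round 2: D 20, C 16. D has a majority.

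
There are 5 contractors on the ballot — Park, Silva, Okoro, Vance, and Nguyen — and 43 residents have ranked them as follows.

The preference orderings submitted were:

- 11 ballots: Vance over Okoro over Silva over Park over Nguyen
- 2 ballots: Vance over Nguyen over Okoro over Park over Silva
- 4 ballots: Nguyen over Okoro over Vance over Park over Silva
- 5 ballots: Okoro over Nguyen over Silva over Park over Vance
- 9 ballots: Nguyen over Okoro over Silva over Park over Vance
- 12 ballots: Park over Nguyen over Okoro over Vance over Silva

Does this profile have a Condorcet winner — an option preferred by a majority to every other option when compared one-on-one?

Head-to-head results (43 voters total):
Park vs Silva: Silva wins 25–18.
Park vs Okoro: Okoro wins 31–12.
Park vs Vance: Park wins 26–17.
Park vs Nguyen: Park wins 23–20.
Silva vs Okoro: Okoro wins 43–0.
Silva vs Vance: Vance wins 29–14.
Silva vs Nguyen: Nguyen wins 32–11.
Okoro vs Vance: Okoro wins 30–13.
Okoro vs Nguyen: Nguyen wins 27–16.
Vance vs Nguyen: Nguyen wins 30–13.
No candidate beats all others: Park beats Vance beats Silva beats Park, a majority cycle.

No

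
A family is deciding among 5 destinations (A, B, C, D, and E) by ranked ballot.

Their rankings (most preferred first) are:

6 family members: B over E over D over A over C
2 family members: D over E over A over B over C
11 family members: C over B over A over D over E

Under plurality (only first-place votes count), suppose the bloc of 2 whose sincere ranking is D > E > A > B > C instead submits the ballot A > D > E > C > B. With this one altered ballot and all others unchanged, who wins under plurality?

First-place totals with the altered ballot: A 2, B 6, C 11, D 0, E 0.
The winner is unchanged: still C.

C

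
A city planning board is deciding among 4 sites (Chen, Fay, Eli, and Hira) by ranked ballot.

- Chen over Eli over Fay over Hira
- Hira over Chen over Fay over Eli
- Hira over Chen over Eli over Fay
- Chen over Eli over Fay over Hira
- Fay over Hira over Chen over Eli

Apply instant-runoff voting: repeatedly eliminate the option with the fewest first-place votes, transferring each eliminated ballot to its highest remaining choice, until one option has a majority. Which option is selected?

Round 1: Chen 2, Hira 2, Fay 1, Eli 0. Eli has the fewest and is eliminated.
Round 2: Chen 2, Hira 2, Fay 1. Fay has the fewest and is eliminated.
Round 3: Hira 3, Chen 2. Hira has a majority.

Hira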